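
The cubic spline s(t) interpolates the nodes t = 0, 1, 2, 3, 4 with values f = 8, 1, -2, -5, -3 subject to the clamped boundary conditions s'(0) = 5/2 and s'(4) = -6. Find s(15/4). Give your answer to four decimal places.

Let σ_i = s''(x_i). Step sizes h_i = 1, 1, 1, 1; slopes of the chords Δ_i = (y_(i+1) - y_i)/h_i = -7, -3, -3, 2.
  1·σ_0 + 4·σ_1 + 1·σ_2 = 6(Δ_1 - Δ_0) = 24
  1·σ_1 + 4·σ_2 + 1·σ_3 = 6(Δ_2 - Δ_1) = 0
  1·σ_2 + 4·σ_3 + 1·σ_4 = 6(Δ_3 - Δ_2) = 30
Clamped end conditions give two more equations: 2h_0·σ_0 + h_0·σ_1 = 6(Δ_0 - s'(0)) = -57 and h_3·σ_3 + 2h_3·σ_4 = 6(s'(4) - Δ_3) = -48.
Solving the tridiagonal system: σ_0 = -2087/56, σ_1 = 491/28, σ_2 = -71/8, σ_3 = 503/28, σ_4 = -1847/56.
On [3, 4], s(t) = -5 + 169/112·(t - 3) + 503/56·(t - 3)² - 951/112·(t - 3)³.
With (t - 3) = 3/4: s(15/4) = -17189/7168.

-2.3980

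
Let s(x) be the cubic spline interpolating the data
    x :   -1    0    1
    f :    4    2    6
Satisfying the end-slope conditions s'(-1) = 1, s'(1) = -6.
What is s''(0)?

Let m_i = s''(x_i). Step sizes h_i = 1, 1; slopes of the chords Δ_i = (y_(i+1) - y_i)/h_i = -2, 4.
  1·m_0 + 4·m_1 + 1·m_2 = 6(Δ_1 - Δ_0) = 36
Clamped end conditions give two more equations: 2h_0·m_0 + h_0·m_1 = 6(Δ_0 - s'(-1)) = -18 and h_1·m_1 + 2h_1·m_2 = 6(s'(1) - Δ_1) = -60.
Solving the tridiagonal system: m_0 = -43/2, m_1 = 25, m_2 = -85/2.

25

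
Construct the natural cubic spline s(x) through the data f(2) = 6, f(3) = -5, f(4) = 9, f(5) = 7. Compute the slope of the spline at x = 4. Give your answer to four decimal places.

Let M_i = s''(x_i). Step sizes h_i = 1, 1, 1; slopes of the chords Δ_i = (y_(i+1) - y_i)/h_i = -11, 14, -2.
  1·M_0 + 4·M_1 + 1·M_2 = 6(Δ_1 - Δ_0) = 150
  1·M_1 + 4·M_2 + 1·M_3 = 6(Δ_2 - Δ_1) = -96
Natural end conditions: M_0 = M_3 = 0.
Solving: M_0 = 0, M_1 = 232/5, M_2 = -178/5, M_3 = 0.
On [4, 5], s'(x) = b_2 + 2c_2·(x - 4) + 3d_2·(x - 4)² with b_2 = Δ_2 - h_2(2M_2 + M_3)/6 = 148/15, c_2 = M_2/2 = -89/5, d_2 = (M_3 - M_2)/(6h_2) = 89/15. So s'(4) = 148/15.

9.8667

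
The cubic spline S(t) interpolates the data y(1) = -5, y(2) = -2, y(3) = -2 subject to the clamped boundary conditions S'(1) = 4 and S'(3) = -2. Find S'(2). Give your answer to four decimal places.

Put M_i = S'' at the i-th knot. Here h = (1, 1) and Δ = (3, 0), so the interior equations h_(i-1)·M_(i-1) + 2(h_(i-1)+h_i)·M_i + h_i·M_(i+1) = 6(Δ_i − Δ_(i-1)) read
  1·M_0 + 4·M_1 + 1·M_2 = 6(Δ_1 - Δ_0) = -18
Clamped end conditions give two more equations: 2h_0·M_0 + h_0·M_1 = 6(Δ_0 - S'(1)) = -6 and h_1·M_1 + 2h_1·M_2 = 6(S'(3) - Δ_1) = -12.
Solving: M_0 = -3/2, M_1 = -3, M_2 = -9/2.
On [2, 3], S'(t) = b_1 + 2c_1·(t - 2) + 3d_1·(t - 2)² with b_1 = Δ_1 - h_1(2M_1 + M_2)/6 = 7/4, c_1 = M_1/2 = -3/2, d_1 = (M_2 - M_1)/(6h_1) = -1/4. So S'(2) = 7/4.

1.7500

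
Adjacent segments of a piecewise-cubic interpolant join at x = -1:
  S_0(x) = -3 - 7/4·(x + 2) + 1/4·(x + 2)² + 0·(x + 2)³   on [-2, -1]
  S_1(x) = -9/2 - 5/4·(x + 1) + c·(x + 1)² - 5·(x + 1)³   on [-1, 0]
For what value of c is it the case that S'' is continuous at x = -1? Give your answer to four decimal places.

0.2500

S_0''(x) = 1/2 + 0·(x + 2), so S_0''(-1) = 1/2. On the right, S_1''(-1) = 2c, so c = 1/4.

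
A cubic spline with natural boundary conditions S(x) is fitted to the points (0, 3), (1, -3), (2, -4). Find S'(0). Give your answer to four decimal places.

With σ_i denoting the second derivative at x_i, h_i = 1, 1, and Δ_i = (y_(i+1) − y_i)/h_i = -6, -1:
  1·σ_0 + 4·σ_1 + 1·σ_2 = 6(Δ_1 - Δ_0) = 30
Natural end conditions: σ_0 = σ_2 = 0.
Solving: σ_0 = 0, σ_1 = 15/2, σ_2 = 0.
On [0, 1], S'(x) = b_0 + 2c_0·x + 3d_0·x² with b_0 = Δ_0 - h_0(2σ_0 + σ_1)/6 = -29/4, c_0 = σ_0/2 = 0, d_0 = (σ_1 - σ_0)/(6h_0) = 5/4. So S'(0) = -29/4.

-7.2500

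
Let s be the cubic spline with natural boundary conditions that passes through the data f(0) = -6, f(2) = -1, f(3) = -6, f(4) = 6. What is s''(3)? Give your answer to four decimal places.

28.5652

Put M_i = s'' at the i-th knot. Here h = (2, 1, 1) and Δ = (5/2, -5, 12), so the interior equations h_(i-1)·M_(i-1) + 2(h_(i-1)+h_i)·M_i + h_i·M_(i+1) = 6(Δ_i − Δ_(i-1)) read
  2·M_0 + 6·M_1 + 1·M_2 = 6(Δ_1 - Δ_0) = -45
  1·M_1 + 4·M_2 + 1·M_3 = 6(Δ_2 - Δ_1) = 102
Natural end conditions: M_0 = M_3 = 0.
Solving the tridiagonal system: M_0 = 0, M_1 = -282/23, M_2 = 657/23, M_3 = 0.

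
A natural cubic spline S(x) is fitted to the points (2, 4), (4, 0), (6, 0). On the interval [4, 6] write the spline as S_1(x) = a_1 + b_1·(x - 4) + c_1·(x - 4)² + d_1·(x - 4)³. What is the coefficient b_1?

With m_i denoting the second derivative at x_i, h_i = 2, 2, and Δ_i = (y_(i+1) − y_i)/h_i = -2, 0:
  2·m_0 + 8·m_1 + 2·m_2 = 6(Δ_1 - Δ_0) = 12
Natural end conditions: m_0 = m_2 = 0.
Hence m_0 = 0, m_1 = 3/2, m_2 = 0.
On [4, 6], with S_1(x) = a_1 + b_1·(x - 4) + c_1·(x - 4)² + d_1·(x - 4)³: c_1 = m_1/2 = 3/4, d_1 = (m_2 - m_1)/(6h_1) = -1/8, b_1 = Δ_1 - h_1(2m_1 + m_2)/6 = -1.

-1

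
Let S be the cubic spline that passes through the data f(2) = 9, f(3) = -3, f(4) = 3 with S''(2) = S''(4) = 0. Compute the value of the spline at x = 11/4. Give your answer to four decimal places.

-1.4766

Put m_i = S'' at the i-th knot. Here h = (1, 1) and Δ = (-12, 6), so the interior equations h_(i-1)·m_(i-1) + 2(h_(i-1)+h_i)·m_i + h_i·m_(i+1) = 6(Δ_i − Δ_(i-1)) read
  1·m_0 + 4·m_1 + 1·m_2 = 6(Δ_1 - Δ_0) = 108
Natural end conditions: m_0 = m_2 = 0.
Forward elimination and back-substitution give m_0 = 0, m_1 = 27, m_2 = 0.
On [2, 3], S(x) = 9 - 33/2·(x - 2) + 0·(x - 2)² + 9/2·(x - 2)³.
With (x - 2) = 3/4: S(11/4) = -189/128.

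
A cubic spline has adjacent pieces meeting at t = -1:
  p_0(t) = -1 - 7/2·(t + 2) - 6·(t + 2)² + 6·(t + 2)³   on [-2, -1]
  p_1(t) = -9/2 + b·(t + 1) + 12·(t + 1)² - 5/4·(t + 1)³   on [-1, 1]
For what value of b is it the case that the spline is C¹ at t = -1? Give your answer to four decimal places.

p_0'(t) = -7/2 - 12·(t + 2) + 18·(t + 2)², so p_0'(-1) = 5/2. On the right, p_1'(-1) = b, so b = 5/2.

2.5000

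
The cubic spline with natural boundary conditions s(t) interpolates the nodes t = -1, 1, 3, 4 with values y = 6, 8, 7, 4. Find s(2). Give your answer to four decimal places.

8.2159

Put σ_i = s'' at the i-th knot. Here h = (2, 2, 1) and Δ = (1, -1/2, -3), so the interior equations h_(i-1)·σ_(i-1) + 2(h_(i-1)+h_i)·σ_i + h_i·σ_(i+1) = 6(Δ_i − Δ_(i-1)) read
  2·σ_0 + 8·σ_1 + 2·σ_2 = 6(Δ_1 - Δ_0) = -9
  2·σ_1 + 6·σ_2 + 1·σ_3 = 6(Δ_2 - Δ_1) = -15
Natural end conditions: σ_0 = σ_3 = 0.
Solving: σ_0 = 0, σ_1 = -6/11, σ_2 = -51/22, σ_3 = 0.
On [1, 3], s(t) = 8 + 7/11·(t - 1) - 3/11·(t - 1)² - 13/88·(t - 1)³.
With (t - 1) = 1: s(2) = 723/88.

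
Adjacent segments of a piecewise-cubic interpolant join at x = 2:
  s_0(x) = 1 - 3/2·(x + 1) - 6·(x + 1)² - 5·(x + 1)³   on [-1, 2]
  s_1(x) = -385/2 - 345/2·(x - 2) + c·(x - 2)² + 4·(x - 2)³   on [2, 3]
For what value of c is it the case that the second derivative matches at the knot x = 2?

-51

s_0''(x) = -12 - 30·(x + 1), so s_0''(2) = -102. On the right, s_1''(2) = 2c, so c = -51.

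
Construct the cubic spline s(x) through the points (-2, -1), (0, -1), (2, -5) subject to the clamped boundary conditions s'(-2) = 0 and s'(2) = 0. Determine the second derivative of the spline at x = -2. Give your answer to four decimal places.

Write M_i for s''(x_i). With h_i = 2, 2 and divided differences Δ_i = 0, -2, the continuity of s' gives the tridiagonal system
  2·M_0 + 8·M_1 + 2·M_2 = 6(Δ_1 - Δ_0) = -12
Clamped end conditions give two more equations: 2h_0·M_0 + h_0·M_1 = 6(Δ_0 - s'(-2)) = 0 and h_1·M_1 + 2h_1·M_2 = 6(s'(2) - Δ_1) = 12.
Solving the tridiagonal system: M_0 = 3/2, M_1 = -3, M_2 = 9/2.

1.5000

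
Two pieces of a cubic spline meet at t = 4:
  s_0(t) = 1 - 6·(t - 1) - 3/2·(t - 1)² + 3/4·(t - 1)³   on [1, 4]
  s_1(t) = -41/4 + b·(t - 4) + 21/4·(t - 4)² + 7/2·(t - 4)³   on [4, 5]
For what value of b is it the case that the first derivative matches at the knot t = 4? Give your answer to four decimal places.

5.2500

s_0'(t) = -6 - 3·(t - 1) + 9/4·(t - 1)², so s_0'(4) = 21/4. On the right, s_1'(4) = b, so b = 21/4.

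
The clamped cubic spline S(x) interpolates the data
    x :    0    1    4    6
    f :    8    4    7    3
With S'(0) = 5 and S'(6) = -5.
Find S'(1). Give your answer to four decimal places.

-6.1923

Put M_i = S'' at the i-th knot. Here h = (1, 3, 2) and Δ = (-4, 1, -2), so the interior equations h_(i-1)·M_(i-1) + 2(h_(i-1)+h_i)·M_i + h_i·M_(i+1) = 6(Δ_i − Δ_(i-1)) read
  1·M_0 + 8·M_1 + 3·M_2 = 6(Δ_1 - Δ_0) = 30
  3·M_1 + 10·M_2 + 2·M_3 = 6(Δ_2 - Δ_1) = -18
Clamped end conditions give two more equations: 2h_0·M_0 + h_0·M_1 = 6(Δ_0 - S'(0)) = -54 and h_2·M_2 + 2h_2·M_3 = 6(S'(6) - Δ_2) = -18.
Solving the tridiagonal system: M_0 = -411/13, M_1 = 120/13, M_2 = -53/13, M_3 = -32/13.
On [1, 4], S'(x) = b_1 + 2c_1·(x - 1) + 3d_1·(x - 1)² with b_1 = Δ_1 - h_1(2M_1 + M_2)/6 = -161/26, c_1 = M_1/2 = 60/13, d_1 = (M_2 - M_1)/(6h_1) = -173/234. So S'(1) = -161/26.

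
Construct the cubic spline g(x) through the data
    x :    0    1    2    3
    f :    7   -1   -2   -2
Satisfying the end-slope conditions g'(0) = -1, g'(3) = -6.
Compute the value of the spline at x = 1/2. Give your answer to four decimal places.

3.7667

With M_i denoting the second derivative at x_i, h_i = 1, 1, 1, and Δ_i = (y_(i+1) − y_i)/h_i = -8, -1, 0:
  1·M_0 + 4·M_1 + 1·M_2 = 6(Δ_1 - Δ_0) = 42
  1·M_1 + 4·M_2 + 1·M_3 = 6(Δ_2 - Δ_1) = 6
Clamped end conditions give two more equations: 2h_0·M_0 + h_0·M_1 = 6(Δ_0 - g'(0)) = -42 and h_2·M_2 + 2h_2·M_3 = 6(g'(3) - Δ_2) = -36.
Forward elimination and back-substitution give M_0 = -446/15, M_1 = 262/15, M_2 = 28/15, M_3 = -284/15.
On [0, 1], g(x) = 7 - 1·x - 223/15·x² + 118/15·x³.
With x = 1/2: g(1/2) = 113/30.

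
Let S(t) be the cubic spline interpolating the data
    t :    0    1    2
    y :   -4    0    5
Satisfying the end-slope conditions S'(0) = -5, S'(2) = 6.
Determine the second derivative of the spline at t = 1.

Write σ_i for S''(x_i). With h_i = 1, 1 and divided differences Δ_i = 4, 5, the continuity of S' gives the tridiagonal system
  1·σ_0 + 4·σ_1 + 1·σ_2 = 6(Δ_1 - Δ_0) = 6
Clamped end conditions give two more equations: 2h_0·σ_0 + h_0·σ_1 = 6(Δ_0 - S'(0)) = 54 and h_1·σ_1 + 2h_1·σ_2 = 6(S'(2) - Δ_1) = 6.
Solving the tridiagonal system: σ_0 = 31, σ_1 = -8, σ_2 = 7.

-8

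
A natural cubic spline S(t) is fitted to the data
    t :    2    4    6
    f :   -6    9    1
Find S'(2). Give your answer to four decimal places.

10.3750

Write M_i for S''(x_i). With h_i = 2, 2 and divided differences Δ_i = 15/2, -4, the continuity of S' gives the tridiagonal system
  2·M_0 + 8·M_1 + 2·M_2 = 6(Δ_1 - Δ_0) = -69
Natural end conditions: M_0 = M_2 = 0.
Hence M_0 = 0, M_1 = -69/8, M_2 = 0.
On [2, 4], S'(t) = b_0 + 2c_0·(t - 2) + 3d_0·(t - 2)² with b_0 = Δ_0 - h_0(2M_0 + M_1)/6 = 83/8, c_0 = M_0/2 = 0, d_0 = (M_1 - M_0)/(6h_0) = -23/32. So S'(2) = 83/8.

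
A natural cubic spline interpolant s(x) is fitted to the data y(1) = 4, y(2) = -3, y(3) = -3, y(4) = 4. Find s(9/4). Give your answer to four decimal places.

Let M_i = s''(x_i). Step sizes h_i = 1, 1, 1; slopes of the chords Δ_i = (y_(i+1) - y_i)/h_i = -7, 0, 7.
  1·M_0 + 4·M_1 + 1·M_2 = 6(Δ_1 - Δ_0) = 42
  1·M_1 + 4·M_2 + 1·M_3 = 6(Δ_2 - Δ_1) = 42
Natural end conditions: M_0 = M_3 = 0.
Hence M_0 = 0, M_1 = 42/5, M_2 = 42/5, M_3 = 0.
On [2, 3], s(x) = -3 - 21/5·(x - 2) + 21/5·(x - 2)² + 0·(x - 2)³.
With (x - 2) = 1/4: s(9/4) = -303/80.

-3.7875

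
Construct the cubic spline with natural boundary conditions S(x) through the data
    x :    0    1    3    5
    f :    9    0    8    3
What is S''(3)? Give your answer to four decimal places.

Put M_i = S'' at the i-th knot. Here h = (1, 2, 2) and Δ = (-9, 4, -5/2), so the interior equations h_(i-1)·M_(i-1) + 2(h_(i-1)+h_i)·M_i + h_i·M_(i+1) = 6(Δ_i − Δ_(i-1)) read
  1·M_0 + 6·M_1 + 2·M_2 = 6(Δ_1 - Δ_0) = 78
  2·M_1 + 8·M_2 + 2·M_3 = 6(Δ_2 - Δ_1) = -39
Natural end conditions: M_0 = M_3 = 0.
Hence M_0 = 0, M_1 = 351/22, M_2 = -195/22, M_3 = 0.

-8.8636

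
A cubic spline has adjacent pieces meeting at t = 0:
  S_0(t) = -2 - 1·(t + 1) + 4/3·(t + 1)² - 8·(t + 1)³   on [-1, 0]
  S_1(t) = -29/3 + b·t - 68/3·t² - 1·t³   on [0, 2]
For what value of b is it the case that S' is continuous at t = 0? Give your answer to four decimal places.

-22.3333

S_0'(t) = -1 + 8/3·(t + 1) - 24·(t + 1)², so S_0'(0) = -67/3. On the right, S_1'(0) = b, so b = -67/3.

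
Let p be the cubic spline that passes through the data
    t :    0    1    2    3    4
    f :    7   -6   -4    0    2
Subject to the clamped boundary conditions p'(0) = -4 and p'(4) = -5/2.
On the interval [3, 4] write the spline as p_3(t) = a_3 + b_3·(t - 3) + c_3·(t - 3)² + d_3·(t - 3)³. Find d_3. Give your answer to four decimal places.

-2.8125

Let σ_i = p''(x_i). Step sizes h_i = 1, 1, 1, 1; slopes of the chords Δ_i = (y_(i+1) - y_i)/h_i = -13, 2, 4, 2.
  1·σ_0 + 4·σ_1 + 1·σ_2 = 6(Δ_1 - Δ_0) = 90
  1·σ_1 + 4·σ_2 + 1·σ_3 = 6(Δ_2 - Δ_1) = 12
  1·σ_2 + 4·σ_3 + 1·σ_4 = 6(Δ_3 - Δ_2) = -12
Clamped end conditions give two more equations: 2h_0·σ_0 + h_0·σ_1 = 6(Δ_0 - p'(0)) = -54 and h_3·σ_3 + 2h_3·σ_4 = 6(p'(4) - Δ_3) = -27.
Hence σ_0 = -357/8, σ_1 = 141/4, σ_2 = -51/8, σ_3 = 9/4, σ_4 = -117/8.
On [3, 4], with p_3(t) = a_3 + b_3·(t - 3) + c_3·(t - 3)² + d_3·(t - 3)³: c_3 = σ_3/2 = 9/8, d_3 = (σ_4 - σ_3)/(6h_3) = -45/16, b_3 = Δ_3 - h_3(2σ_3 + σ_4)/6 = 59/16.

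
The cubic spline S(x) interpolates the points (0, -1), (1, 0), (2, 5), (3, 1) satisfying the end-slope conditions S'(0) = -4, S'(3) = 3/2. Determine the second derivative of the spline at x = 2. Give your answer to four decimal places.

-22.7333

Put m_i = S'' at the i-th knot. Here h = (1, 1, 1) and Δ = (1, 5, -4), so the interior equations h_(i-1)·m_(i-1) + 2(h_(i-1)+h_i)·m_i + h_i·m_(i+1) = 6(Δ_i − Δ_(i-1)) read
  1·m_0 + 4·m_1 + 1·m_2 = 6(Δ_1 - Δ_0) = 24
  1·m_1 + 4·m_2 + 1·m_3 = 6(Δ_2 - Δ_1) = -54
Clamped end conditions give two more equations: 2h_0·m_0 + h_0·m_1 = 6(Δ_0 - S'(0)) = 30 and h_2·m_2 + 2h_2·m_3 = 6(S'(3) - Δ_2) = 33.
Solving: m_0 = 157/15, m_1 = 136/15, m_2 = -341/15, m_3 = 418/15.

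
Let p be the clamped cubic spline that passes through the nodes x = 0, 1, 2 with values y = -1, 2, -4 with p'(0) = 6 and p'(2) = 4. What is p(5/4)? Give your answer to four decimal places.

0.2070

Put M_i = p'' at the i-th knot. Here h = (1, 1) and Δ = (3, -6), so the interior equations h_(i-1)·M_(i-1) + 2(h_(i-1)+h_i)·M_i + h_i·M_(i+1) = 6(Δ_i − Δ_(i-1)) read
  1·M_0 + 4·M_1 + 1·M_2 = 6(Δ_1 - Δ_0) = -54
Clamped end conditions give two more equations: 2h_0·M_0 + h_0·M_1 = 6(Δ_0 - p'(0)) = -18 and h_1·M_1 + 2h_1·M_2 = 6(p'(2) - Δ_1) = 60.
Solving: M_0 = 7/2, M_1 = -25, M_2 = 85/2.
On [1, 2], p(x) = 2 - 19/4·(x - 1) - 25/2·(x - 1)² + 45/4·(x - 1)³.
With (x - 1) = 1/4: p(5/4) = 53/256.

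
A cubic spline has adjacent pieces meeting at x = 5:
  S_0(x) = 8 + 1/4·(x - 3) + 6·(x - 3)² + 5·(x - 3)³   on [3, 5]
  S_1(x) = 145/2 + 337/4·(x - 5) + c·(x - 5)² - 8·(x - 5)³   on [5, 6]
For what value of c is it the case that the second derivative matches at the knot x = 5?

S_0''(x) = 12 + 30·(x - 3), so S_0''(5) = 72. On the right, S_1''(5) = 2c, so c = 36.

36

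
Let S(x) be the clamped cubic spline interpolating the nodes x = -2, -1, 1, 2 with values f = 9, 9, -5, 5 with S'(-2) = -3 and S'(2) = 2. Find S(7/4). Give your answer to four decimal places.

3.4576

Let m_i = S''(x_i). Step sizes h_i = 1, 2, 1; slopes of the chords Δ_i = (y_(i+1) - y_i)/h_i = 0, -7, 10.
  1·m_0 + 6·m_1 + 2·m_2 = 6(Δ_1 - Δ_0) = -42
  2·m_1 + 6·m_2 + 1·m_3 = 6(Δ_2 - Δ_1) = 102
Clamped end conditions give two more equations: 2h_0·m_0 + h_0·m_1 = 6(Δ_0 - S'(-2)) = 18 and h_2·m_2 + 2h_2·m_3 = 6(S'(2) - Δ_2) = -48.
Hence m_0 = 134/7, m_1 = -142/7, m_2 = 212/7, m_3 = -274/7.
On [1, 2], S(x) = -5 + 45/7·(x - 1) + 106/7·(x - 1)² - 81/7·(x - 1)³.
With (x - 1) = 3/4: S(7/4) = 1549/448.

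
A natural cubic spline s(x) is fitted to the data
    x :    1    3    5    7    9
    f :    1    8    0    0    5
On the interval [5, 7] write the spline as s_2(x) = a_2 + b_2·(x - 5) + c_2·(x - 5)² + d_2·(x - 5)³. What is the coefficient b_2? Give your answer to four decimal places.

Let σ_i = s''(x_i). Step sizes h_i = 2, 2, 2, 2; slopes of the chords Δ_i = (y_(i+1) - y_i)/h_i = 7/2, -4, 0, 5/2.
  2·σ_0 + 8·σ_1 + 2·σ_2 = 6(Δ_1 - Δ_0) = -45
  2·σ_1 + 8·σ_2 + 2·σ_3 = 6(Δ_2 - Δ_1) = 24
  2·σ_2 + 8·σ_3 + 2·σ_4 = 6(Δ_3 - Δ_2) = 15
Natural end conditions: σ_0 = σ_4 = 0.
Solving: σ_0 = 0, σ_1 = -27/4, σ_2 = 9/2, σ_3 = 3/4, σ_4 = 0.
On [5, 7], with s_2(x) = a_2 + b_2·(x - 5) + c_2·(x - 5)² + d_2·(x - 5)³: c_2 = σ_2/2 = 9/4, d_2 = (σ_3 - σ_2)/(6h_2) = -5/16, b_2 = Δ_2 - h_2(2σ_2 + σ_3)/6 = -13/4.

-3.2500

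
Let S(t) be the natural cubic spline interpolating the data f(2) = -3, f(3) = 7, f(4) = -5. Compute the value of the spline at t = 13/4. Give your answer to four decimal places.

5.8047

Put σ_i = S'' at the i-th knot. Here h = (1, 1) and Δ = (10, -12), so the interior equations h_(i-1)·σ_(i-1) + 2(h_(i-1)+h_i)·σ_i + h_i·σ_(i+1) = 6(Δ_i − Δ_(i-1)) read
  1·σ_0 + 4·σ_1 + 1·σ_2 = 6(Δ_1 - Δ_0) = -132
Natural end conditions: σ_0 = σ_2 = 0.
Solving the tridiagonal system: σ_0 = 0, σ_1 = -33, σ_2 = 0.
On [3, 4], S(t) = 7 - 1·(t - 3) - 33/2·(t - 3)² + 11/2·(t - 3)³.
With (t - 3) = 1/4: S(13/4) = 743/128.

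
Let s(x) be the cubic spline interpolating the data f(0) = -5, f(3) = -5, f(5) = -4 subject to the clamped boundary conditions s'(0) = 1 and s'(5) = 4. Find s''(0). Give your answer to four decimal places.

Let M_i = s''(x_i). Step sizes h_i = 3, 2; slopes of the chords Δ_i = (y_(i+1) - y_i)/h_i = 0, 1/2.
  3·M_0 + 10·M_1 + 2·M_2 = 6(Δ_1 - Δ_0) = 3
Clamped end conditions give two more equations: 2h_0·M_0 + h_0·M_1 = 6(Δ_0 - s'(0)) = -6 and h_1·M_1 + 2h_1·M_2 = 6(s'(5) - Δ_1) = 21.
Forward elimination and back-substitution give M_0 = -7/10, M_1 = -3/5, M_2 = 111/20.

-0.7000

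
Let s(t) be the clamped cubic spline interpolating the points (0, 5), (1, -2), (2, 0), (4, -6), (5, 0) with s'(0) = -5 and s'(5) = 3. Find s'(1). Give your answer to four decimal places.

Put σ_i = s'' at the i-th knot. Here h = (1, 1, 2, 1) and Δ = (-7, 2, -3, 6), so the interior equations h_(i-1)·σ_(i-1) + 2(h_(i-1)+h_i)·σ_i + h_i·σ_(i+1) = 6(Δ_i − Δ_(i-1)) read
  1·σ_0 + 4·σ_1 + 1·σ_2 = 6(Δ_1 - Δ_0) = 54
  1·σ_1 + 6·σ_2 + 2·σ_3 = 6(Δ_2 - Δ_1) = -30
  2·σ_2 + 6·σ_3 + 1·σ_4 = 6(Δ_3 - Δ_2) = 54
Clamped end conditions give two more equations: 2h_0·σ_0 + h_0·σ_1 = 6(Δ_0 - s'(0)) = -12 and h_3·σ_3 + 2h_3·σ_4 = 6(s'(5) - Δ_3) = -18.
Solving: σ_0 = -1061/64, σ_1 = 677/32, σ_2 = -899/64, σ_3 = 265/16, σ_4 = -553/32.
On [1, 2], s'(t) = b_1 + 2c_1·(t - 1) + 3d_1·(t - 1)² with b_1 = Δ_1 - h_1(2σ_1 + σ_2)/6 = -347/128, c_1 = σ_1/2 = 677/64, d_1 = (σ_2 - σ_1)/(6h_1) = -751/128. So s'(1) = -347/128.

-2.7109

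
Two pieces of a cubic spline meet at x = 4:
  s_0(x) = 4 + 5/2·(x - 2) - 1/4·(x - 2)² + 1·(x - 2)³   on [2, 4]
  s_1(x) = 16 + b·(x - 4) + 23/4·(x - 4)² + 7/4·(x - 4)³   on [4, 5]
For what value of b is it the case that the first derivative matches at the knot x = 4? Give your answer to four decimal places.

s_0'(x) = 5/2 - 1/2·(x - 2) + 3·(x - 2)², so s_0'(4) = 27/2. On the right, s_1'(4) = b, so b = 27/2.

13.5000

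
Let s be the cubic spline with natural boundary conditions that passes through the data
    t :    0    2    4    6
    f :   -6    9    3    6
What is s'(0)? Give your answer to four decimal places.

With M_i denoting the second derivative at x_i, h_i = 2, 2, 2, and Δ_i = (y_(i+1) − y_i)/h_i = 15/2, -3, 3/2:
  2·M_0 + 8·M_1 + 2·M_2 = 6(Δ_1 - Δ_0) = -63
  2·M_1 + 8·M_2 + 2·M_3 = 6(Δ_2 - Δ_1) = 27
Natural end conditions: M_0 = M_3 = 0.
Solving: M_0 = 0, M_1 = -93/10, M_2 = 57/10, M_3 = 0.
On [0, 2], s'(t) = b_0 + 2c_0·t + 3d_0·t² with b_0 = Δ_0 - h_0(2M_0 + M_1)/6 = 53/5, c_0 = M_0/2 = 0, d_0 = (M_1 - M_0)/(6h_0) = -31/40. So s'(0) = 53/5.

10.6000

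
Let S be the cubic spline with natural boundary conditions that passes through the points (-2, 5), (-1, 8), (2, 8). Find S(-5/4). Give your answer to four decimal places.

7.3730

Let M_i = S''(x_i). Step sizes h_i = 1, 3; slopes of the chords Δ_i = (y_(i+1) - y_i)/h_i = 3, 0.
  1·M_0 + 8·M_1 + 3·M_2 = 6(Δ_1 - Δ_0) = -18
Natural end conditions: M_0 = M_2 = 0.
Hence M_0 = 0, M_1 = -9/4, M_2 = 0.
On [-2, -1], S(x) = 5 + 27/8·(x + 2) + 0·(x + 2)² - 3/8·(x + 2)³.
With (x + 2) = 3/4: S(-5/4) = 3775/512.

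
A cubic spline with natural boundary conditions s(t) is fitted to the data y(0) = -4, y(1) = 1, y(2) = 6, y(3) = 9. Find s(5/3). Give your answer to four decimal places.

4.4914

Put M_i = s'' at the i-th knot. Here h = (1, 1, 1) and Δ = (5, 5, 3), so the interior equations h_(i-1)·M_(i-1) + 2(h_(i-1)+h_i)·M_i + h_i·M_(i+1) = 6(Δ_i − Δ_(i-1)) read
  1·M_0 + 4·M_1 + 1·M_2 = 6(Δ_1 - Δ_0) = 0
  1·M_1 + 4·M_2 + 1·M_3 = 6(Δ_2 - Δ_1) = -12
Natural end conditions: M_0 = M_3 = 0.
Solving: M_0 = 0, M_1 = 4/5, M_2 = -16/5, M_3 = 0.
On [1, 2], s(t) = 1 + 79/15·(t - 1) + 2/5·(t - 1)² - 2/3·(t - 1)³.
With (t - 1) = 2/3: s(5/3) = 1819/405.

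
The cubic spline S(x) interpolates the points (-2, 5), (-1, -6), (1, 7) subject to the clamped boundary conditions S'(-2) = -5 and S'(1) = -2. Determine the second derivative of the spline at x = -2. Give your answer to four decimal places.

-34.5000

Put m_i = S'' at the i-th knot. Here h = (1, 2) and Δ = (-11, 13/2), so the interior equations h_(i-1)·m_(i-1) + 2(h_(i-1)+h_i)·m_i + h_i·m_(i+1) = 6(Δ_i − Δ_(i-1)) read
  1·m_0 + 6·m_1 + 2·m_2 = 6(Δ_1 - Δ_0) = 105
Clamped end conditions give two more equations: 2h_0·m_0 + h_0·m_1 = 6(Δ_0 - S'(-2)) = -36 and h_1·m_1 + 2h_1·m_2 = 6(S'(1) - Δ_1) = -51.
Solving: m_0 = -69/2, m_1 = 33, m_2 = -117/4.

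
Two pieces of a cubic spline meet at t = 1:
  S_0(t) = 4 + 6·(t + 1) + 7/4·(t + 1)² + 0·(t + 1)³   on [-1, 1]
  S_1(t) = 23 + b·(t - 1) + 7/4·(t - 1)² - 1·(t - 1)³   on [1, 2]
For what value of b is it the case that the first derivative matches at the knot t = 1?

13

S_0'(t) = 6 + 7/2·(t + 1) + 0·(t + 1)², so S_0'(1) = 13. On the right, S_1'(1) = b, so b = 13.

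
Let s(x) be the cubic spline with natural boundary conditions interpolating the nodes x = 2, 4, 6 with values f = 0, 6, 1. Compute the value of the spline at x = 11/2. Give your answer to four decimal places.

2.8945

Let M_i = s''(x_i). Step sizes h_i = 2, 2; slopes of the chords Δ_i = (y_(i+1) - y_i)/h_i = 3, -5/2.
  2·M_0 + 8·M_1 + 2·M_2 = 6(Δ_1 - Δ_0) = -33
Natural end conditions: M_0 = M_2 = 0.
Solving: M_0 = 0, M_1 = -33/8, M_2 = 0.
On [4, 6], s(x) = 6 + 1/4·(x - 4) - 33/16·(x - 4)² + 11/32·(x - 4)³.
With (x - 4) = 3/2: s(11/2) = 741/256.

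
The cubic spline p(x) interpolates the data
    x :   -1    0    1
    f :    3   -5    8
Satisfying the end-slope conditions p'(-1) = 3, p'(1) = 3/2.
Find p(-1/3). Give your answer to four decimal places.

-3.0926

Write M_i for p''(x_i). With h_i = 1, 1 and divided differences Δ_i = -8, 13, the continuity of p' gives the tridiagonal system
  1·M_0 + 4·M_1 + 1·M_2 = 6(Δ_1 - Δ_0) = 126
Clamped end conditions give two more equations: 2h_0·M_0 + h_0·M_1 = 6(Δ_0 - p'(-1)) = -66 and h_1·M_1 + 2h_1·M_2 = 6(p'(1) - Δ_1) = -69.
Hence M_0 = -261/4, M_1 = 129/2, M_2 = -267/4.
On [-1, 0], p(x) = 3 + 3·(x + 1) - 261/8·(x + 1)² + 173/8·(x + 1)³.
With (x + 1) = 2/3: p(-1/3) = -167/54.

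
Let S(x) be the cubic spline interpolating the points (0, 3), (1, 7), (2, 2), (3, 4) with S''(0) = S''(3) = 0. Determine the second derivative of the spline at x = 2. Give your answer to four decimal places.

14.8000

Write M_i for S''(x_i). With h_i = 1, 1, 1 and divided differences Δ_i = 4, -5, 2, the continuity of S' gives the tridiagonal system
  1·M_0 + 4·M_1 + 1·M_2 = 6(Δ_1 - Δ_0) = -54
  1·M_1 + 4·M_2 + 1·M_3 = 6(Δ_2 - Δ_1) = 42
Natural end conditions: M_0 = M_3 = 0.
Solving the tridiagonal system: M_0 = 0, M_1 = -86/5, M_2 = 74/5, M_3 = 0.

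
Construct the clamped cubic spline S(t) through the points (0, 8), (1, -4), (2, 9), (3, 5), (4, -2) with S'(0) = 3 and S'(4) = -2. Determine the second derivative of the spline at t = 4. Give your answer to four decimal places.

13.5357

Let M_i = S''(x_i). Step sizes h_i = 1, 1, 1, 1; slopes of the chords Δ_i = (y_(i+1) - y_i)/h_i = -12, 13, -4, -7.
  1·M_0 + 4·M_1 + 1·M_2 = 6(Δ_1 - Δ_0) = 150
  1·M_1 + 4·M_2 + 1·M_3 = 6(Δ_2 - Δ_1) = -102
  1·M_2 + 4·M_3 + 1·M_4 = 6(Δ_3 - Δ_2) = -18
Clamped end conditions give two more equations: 2h_0·M_0 + h_0·M_1 = 6(Δ_0 - S'(0)) = -90 and h_3·M_3 + 2h_3·M_4 = 6(S'(4) - Δ_3) = 30.
Hence M_0 = -2213/28, M_1 = 953/14, M_2 = -173/4, M_3 = 41/14, M_4 = 379/28.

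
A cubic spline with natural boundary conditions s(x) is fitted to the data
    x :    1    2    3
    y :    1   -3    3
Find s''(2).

Write m_i for s''(x_i). With h_i = 1, 1 and divided differences Δ_i = -4, 6, the continuity of s' gives the tridiagonal system
  1·m_0 + 4·m_1 + 1·m_2 = 6(Δ_1 - Δ_0) = 60
Natural end conditions: m_0 = m_2 = 0.
Solving the tridiagonal system: m_0 = 0, m_1 = 15, m_2 = 0.

15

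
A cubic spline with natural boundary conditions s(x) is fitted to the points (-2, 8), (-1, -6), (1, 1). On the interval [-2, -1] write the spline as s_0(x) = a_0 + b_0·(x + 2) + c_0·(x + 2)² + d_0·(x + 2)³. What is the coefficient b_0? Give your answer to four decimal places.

Write m_i for s''(x_i). With h_i = 1, 2 and divided differences Δ_i = -14, 7/2, the continuity of s' gives the tridiagonal system
  1·m_0 + 6·m_1 + 2·m_2 = 6(Δ_1 - Δ_0) = 105
Natural end conditions: m_0 = m_2 = 0.
Solving: m_0 = 0, m_1 = 35/2, m_2 = 0.
On [-2, -1], with s_0(x) = a_0 + b_0·(x + 2) + c_0·(x + 2)² + d_0·(x + 2)³: c_0 = m_0/2 = 0, d_0 = (m_1 - m_0)/(6h_0) = 35/12, b_0 = Δ_0 - h_0(2m_0 + m_1)/6 = -203/12.

-16.9167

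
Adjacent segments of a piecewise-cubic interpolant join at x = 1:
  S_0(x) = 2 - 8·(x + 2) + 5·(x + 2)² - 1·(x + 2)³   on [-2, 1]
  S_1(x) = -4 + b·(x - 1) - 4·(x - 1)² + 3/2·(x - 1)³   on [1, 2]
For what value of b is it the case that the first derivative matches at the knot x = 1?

-5

S_0'(x) = -8 + 10·(x + 2) - 3·(x + 2)², so S_0'(1) = -5. On the right, S_1'(1) = b, so b = -5.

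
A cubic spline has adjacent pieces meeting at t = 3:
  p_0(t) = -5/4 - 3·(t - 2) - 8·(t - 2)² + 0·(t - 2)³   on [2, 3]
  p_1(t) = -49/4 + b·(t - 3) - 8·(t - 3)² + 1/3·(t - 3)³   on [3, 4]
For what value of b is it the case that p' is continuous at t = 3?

-19

p_0'(t) = -3 - 16·(t - 2) + 0·(t - 2)², so p_0'(3) = -19. On the right, p_1'(3) = b, so b = -19.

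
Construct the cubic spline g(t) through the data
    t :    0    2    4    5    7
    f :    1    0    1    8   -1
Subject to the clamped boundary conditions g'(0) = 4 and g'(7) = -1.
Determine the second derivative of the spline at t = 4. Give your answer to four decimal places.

9.4344

Let m_i = g''(x_i). Step sizes h_i = 2, 2, 1, 2; slopes of the chords Δ_i = (y_(i+1) - y_i)/h_i = -1/2, 1/2, 7, -9/2.
  2·m_0 + 8·m_1 + 2·m_2 = 6(Δ_1 - Δ_0) = 6
  2·m_1 + 6·m_2 + 1·m_3 = 6(Δ_2 - Δ_1) = 39
  1·m_2 + 6·m_3 + 2·m_4 = 6(Δ_3 - Δ_2) = -69
Clamped end conditions give two more equations: 2h_0·m_0 + h_0·m_1 = 6(Δ_0 - g'(0)) = -27 and h_3·m_3 + 2h_3·m_4 = 6(g'(7) - Δ_3) = 21.
Hence m_0 = -829/122, m_1 = 11/122, m_2 = 1151/122, m_3 = -1085/61, m_4 = 3451/244.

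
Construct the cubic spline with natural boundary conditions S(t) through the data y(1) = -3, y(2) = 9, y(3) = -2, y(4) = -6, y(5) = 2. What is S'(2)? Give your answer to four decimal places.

Write M_i for S''(x_i). With h_i = 1, 1, 1, 1 and divided differences Δ_i = 12, -11, -4, 8, the continuity of S' gives the tridiagonal system
  1·M_0 + 4·M_1 + 1·M_2 = 6(Δ_1 - Δ_0) = -138
  1·M_1 + 4·M_2 + 1·M_3 = 6(Δ_2 - Δ_1) = 42
  1·M_2 + 4·M_3 + 1·M_4 = 6(Δ_3 - Δ_2) = 72
Natural end conditions: M_0 = M_4 = 0.
Forward elimination and back-substitution give M_0 = 0, M_1 = -1083/28, M_2 = 117/7, M_3 = 387/28, M_4 = 0.
On [2, 3], S'(t) = b_1 + 2c_1·(t - 2) + 3d_1·(t - 2)² with b_1 = Δ_1 - h_1(2M_1 + M_2)/6 = -25/28, c_1 = M_1/2 = -1083/56, d_1 = (M_2 - M_1)/(6h_1) = 517/56. So S'(2) = -25/28.

-0.8929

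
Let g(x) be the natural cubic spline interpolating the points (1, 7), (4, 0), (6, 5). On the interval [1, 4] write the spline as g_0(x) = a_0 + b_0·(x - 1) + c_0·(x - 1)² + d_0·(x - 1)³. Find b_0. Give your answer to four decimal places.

-3.7833

Write σ_i for g''(x_i). With h_i = 3, 2 and divided differences Δ_i = -7/3, 5/2, the continuity of g' gives the tridiagonal system
  3·σ_0 + 10·σ_1 + 2·σ_2 = 6(Δ_1 - Δ_0) = 29
Natural end conditions: σ_0 = σ_2 = 0.
Solving the tridiagonal system: σ_0 = 0, σ_1 = 29/10, σ_2 = 0.
On [1, 4], with g_0(x) = a_0 + b_0·(x - 1) + c_0·(x - 1)² + d_0·(x - 1)³: c_0 = σ_0/2 = 0, d_0 = (σ_1 - σ_0)/(6h_0) = 29/180, b_0 = Δ_0 - h_0(2σ_0 + σ_1)/6 = -227/60.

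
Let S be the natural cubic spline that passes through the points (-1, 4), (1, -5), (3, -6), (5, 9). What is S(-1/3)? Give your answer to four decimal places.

0.6840

Let M_i = S''(x_i). Step sizes h_i = 2, 2, 2; slopes of the chords Δ_i = (y_(i+1) - y_i)/h_i = -9/2, -1/2, 15/2.
  2·M_0 + 8·M_1 + 2·M_2 = 6(Δ_1 - Δ_0) = 24
  2·M_1 + 8·M_2 + 2·M_3 = 6(Δ_2 - Δ_1) = 48
Natural end conditions: M_0 = M_3 = 0.
Forward elimination and back-substitution give M_0 = 0, M_1 = 8/5, M_2 = 28/5, M_3 = 0.
On [-1, 1], S(t) = 4 - 151/30·(t + 1) + 0·(t + 1)² + 2/15·(t + 1)³.
With (t + 1) = 2/3: S(-1/3) = 277/405.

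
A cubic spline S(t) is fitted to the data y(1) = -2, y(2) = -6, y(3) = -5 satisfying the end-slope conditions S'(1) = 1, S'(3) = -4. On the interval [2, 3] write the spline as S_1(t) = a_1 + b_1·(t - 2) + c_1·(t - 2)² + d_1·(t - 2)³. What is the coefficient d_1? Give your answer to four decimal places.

Put σ_i = S'' at the i-th knot. Here h = (1, 1) and Δ = (-4, 1), so the interior equations h_(i-1)·σ_(i-1) + 2(h_(i-1)+h_i)·σ_i + h_i·σ_(i+1) = 6(Δ_i − Δ_(i-1)) read
  1·σ_0 + 4·σ_1 + 1·σ_2 = 6(Δ_1 - Δ_0) = 30
Clamped end conditions give two more equations: 2h_0·σ_0 + h_0·σ_1 = 6(Δ_0 - S'(1)) = -30 and h_1·σ_1 + 2h_1·σ_2 = 6(S'(3) - Δ_1) = -30.
Solving: σ_0 = -25, σ_1 = 20, σ_2 = -25.
On [2, 3], with S_1(t) = a_1 + b_1·(t - 2) + c_1·(t - 2)² + d_1·(t - 2)³: c_1 = σ_1/2 = 10, d_1 = (σ_2 - σ_1)/(6h_1) = -15/2, b_1 = Δ_1 - h_1(2σ_1 + σ_2)/6 = -3/2.

-7.5000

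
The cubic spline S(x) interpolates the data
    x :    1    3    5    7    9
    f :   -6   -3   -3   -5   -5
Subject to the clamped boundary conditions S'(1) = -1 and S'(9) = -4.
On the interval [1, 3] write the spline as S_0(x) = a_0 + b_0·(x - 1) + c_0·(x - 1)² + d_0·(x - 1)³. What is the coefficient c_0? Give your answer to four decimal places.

Put M_i = S'' at the i-th knot. Here h = (2, 2, 2, 2) and Δ = (3/2, 0, -1, 0), so the interior equations h_(i-1)·M_(i-1) + 2(h_(i-1)+h_i)·M_i + h_i·M_(i+1) = 6(Δ_i − Δ_(i-1)) read
  2·M_0 + 8·M_1 + 2·M_2 = 6(Δ_1 - Δ_0) = -9
  2·M_1 + 8·M_2 + 2·M_3 = 6(Δ_2 - Δ_1) = -6
  2·M_2 + 8·M_3 + 2·M_4 = 6(Δ_3 - Δ_2) = 6
Clamped end conditions give two more equations: 2h_0·M_0 + h_0·M_1 = 6(Δ_0 - S'(1)) = 15 and h_3·M_3 + 2h_3·M_4 = 6(S'(9) - Δ_3) = -24.
Forward elimination and back-substitution give M_0 = 537/112, M_1 = -117/56, M_2 = -15/16, M_3 = 159/56, M_4 = -831/112.
On [1, 3], with S_0(x) = a_0 + b_0·(x - 1) + c_0·(x - 1)² + d_0·(x - 1)³: c_0 = M_0/2 = 537/224, d_0 = (M_1 - M_0)/(6h_0) = -257/448, b_0 = Δ_0 - h_0(2M_0 + M_1)/6 = -1.

2.3973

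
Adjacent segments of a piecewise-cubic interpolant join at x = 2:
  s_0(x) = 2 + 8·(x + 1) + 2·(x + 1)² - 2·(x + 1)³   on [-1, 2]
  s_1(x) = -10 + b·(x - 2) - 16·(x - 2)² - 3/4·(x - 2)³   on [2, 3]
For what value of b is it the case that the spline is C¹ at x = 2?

s_0'(x) = 8 + 4·(x + 1) - 6·(x + 1)², so s_0'(2) = -34. On the right, s_1'(2) = b, so b = -34.

-34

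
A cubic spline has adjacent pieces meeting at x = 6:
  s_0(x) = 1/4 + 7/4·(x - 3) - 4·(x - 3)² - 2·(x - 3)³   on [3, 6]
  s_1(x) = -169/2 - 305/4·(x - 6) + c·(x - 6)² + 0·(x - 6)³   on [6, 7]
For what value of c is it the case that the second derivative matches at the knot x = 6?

s_0''(x) = -8 - 12·(x - 3), so s_0''(6) = -44. On the right, s_1''(6) = 2c, so c = -22.

-22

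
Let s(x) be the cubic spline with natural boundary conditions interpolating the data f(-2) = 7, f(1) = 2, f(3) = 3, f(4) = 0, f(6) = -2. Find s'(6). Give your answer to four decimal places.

Let m_i = s''(x_i). Step sizes h_i = 3, 2, 1, 2; slopes of the chords Δ_i = (y_(i+1) - y_i)/h_i = -5/3, 1/2, -3, -1.
  3·m_0 + 10·m_1 + 2·m_2 = 6(Δ_1 - Δ_0) = 13
  2·m_1 + 6·m_2 + 1·m_3 = 6(Δ_2 - Δ_1) = -21
  1·m_2 + 6·m_3 + 2·m_4 = 6(Δ_3 - Δ_2) = 12
Natural end conditions: m_0 = m_4 = 0.
Solving: m_0 = 0, m_1 = 731/326, m_2 = -768/163, m_3 = 454/163, m_4 = 0.
On [4, 6], s'(x) = b_3 + 2c_3·(x - 4) + 3d_3·(x - 4)² with b_3 = Δ_3 - h_3(2m_3 + m_4)/6 = -1397/489, c_3 = m_3/2 = 227/163, d_3 = (m_4 - m_3)/(6h_3) = -227/978. So s'(6) = -35/489.

-0.0716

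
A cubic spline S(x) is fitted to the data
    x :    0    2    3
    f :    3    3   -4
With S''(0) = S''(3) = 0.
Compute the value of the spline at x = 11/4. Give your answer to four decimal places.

Write m_i for S''(x_i). With h_i = 2, 1 and divided differences Δ_i = 0, -7, the continuity of S' gives the tridiagonal system
  2·m_0 + 6·m_1 + 1·m_2 = 6(Δ_1 - Δ_0) = -42
Natural end conditions: m_0 = m_2 = 0.
Solving: m_0 = 0, m_1 = -7, m_2 = 0.
On [2, 3], S(x) = 3 - 14/3·(x - 2) - 7/2·(x - 2)² + 7/6·(x - 2)³.
With (x - 2) = 3/4: S(11/4) = -253/128.

-1.9766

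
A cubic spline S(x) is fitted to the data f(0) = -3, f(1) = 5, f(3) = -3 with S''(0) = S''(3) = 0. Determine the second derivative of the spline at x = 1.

Write σ_i for S''(x_i). With h_i = 1, 2 and divided differences Δ_i = 8, -4, the continuity of S' gives the tridiagonal system
  1·σ_0 + 6·σ_1 + 2·σ_2 = 6(Δ_1 - Δ_0) = -72
Natural end conditions: σ_0 = σ_2 = 0.
Solving: σ_0 = 0, σ_1 = -12, σ_2 = 0.

-12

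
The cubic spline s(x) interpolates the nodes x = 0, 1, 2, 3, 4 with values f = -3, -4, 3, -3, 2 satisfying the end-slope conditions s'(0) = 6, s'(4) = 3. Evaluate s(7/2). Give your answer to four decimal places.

Put m_i = s'' at the i-th knot. Here h = (1, 1, 1, 1) and Δ = (-1, 7, -6, 5), so the interior equations h_(i-1)·m_(i-1) + 2(h_(i-1)+h_i)·m_i + h_i·m_(i+1) = 6(Δ_i − Δ_(i-1)) read
  1·m_0 + 4·m_1 + 1·m_2 = 6(Δ_1 - Δ_0) = 48
  1·m_1 + 4·m_2 + 1·m_3 = 6(Δ_2 - Δ_1) = -78
  1·m_2 + 4·m_3 + 1·m_4 = 6(Δ_3 - Δ_2) = 66
Clamped end conditions give two more equations: 2h_0·m_0 + h_0·m_1 = 6(Δ_0 - s'(0)) = -42 and h_3·m_3 + 2h_3·m_4 = 6(s'(4) - Δ_3) = -12.
Forward elimination and back-substitution give m_0 = -501/14, m_1 = 207/7, m_2 = -69/2, m_3 = 213/7, m_4 = -297/14.
On [3, 4], s(x) = -3 - 45/28·(x - 3) + 213/14·(x - 3)² - 241/28·(x - 3)³.
With (x - 3) = 1/2: s(7/2) = -241/224.

-1.0759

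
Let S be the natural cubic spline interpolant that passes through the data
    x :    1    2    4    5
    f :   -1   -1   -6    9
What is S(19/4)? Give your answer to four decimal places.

Write m_i for S''(x_i). With h_i = 1, 2, 1 and divided differences Δ_i = 0, -5/2, 15, the continuity of S' gives the tridiagonal system
  1·m_0 + 6·m_1 + 2·m_2 = 6(Δ_1 - Δ_0) = -15
  2·m_1 + 6·m_2 + 1·m_3 = 6(Δ_2 - Δ_1) = 105
Natural end conditions: m_0 = m_3 = 0.
Solving the tridiagonal system: m_0 = 0, m_1 = -75/8, m_2 = 165/8, m_3 = 0.
On [4, 5], S(x) = -6 + 65/8·(x - 4) + 165/16·(x - 4)² - 55/16·(x - 4)³.
With (x - 4) = 3/4: S(19/4) = 4551/1024.

4.4443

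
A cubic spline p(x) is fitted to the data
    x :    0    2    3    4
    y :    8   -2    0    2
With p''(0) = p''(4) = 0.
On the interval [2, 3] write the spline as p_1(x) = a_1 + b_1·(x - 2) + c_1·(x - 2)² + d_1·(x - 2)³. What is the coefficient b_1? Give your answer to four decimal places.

-0.1304

Let σ_i = p''(x_i). Step sizes h_i = 2, 1, 1; slopes of the chords Δ_i = (y_(i+1) - y_i)/h_i = -5, 2, 2.
  2·σ_0 + 6·σ_1 + 1·σ_2 = 6(Δ_1 - Δ_0) = 42
  1·σ_1 + 4·σ_2 + 1·σ_3 = 6(Δ_2 - Δ_1) = 0
Natural end conditions: σ_0 = σ_3 = 0.
Solving the tridiagonal system: σ_0 = 0, σ_1 = 168/23, σ_2 = -42/23, σ_3 = 0.
On [2, 3], with p_1(x) = a_1 + b_1·(x - 2) + c_1·(x - 2)² + d_1·(x - 2)³: c_1 = σ_1/2 = 84/23, d_1 = (σ_2 - σ_1)/(6h_1) = -35/23, b_1 = Δ_1 - h_1(2σ_1 + σ_2)/6 = -3/23.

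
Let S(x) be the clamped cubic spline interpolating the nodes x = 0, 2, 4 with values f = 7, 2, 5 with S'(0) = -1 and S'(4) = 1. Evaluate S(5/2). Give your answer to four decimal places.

With M_i denoting the second derivative at x_i, h_i = 2, 2, and Δ_i = (y_(i+1) − y_i)/h_i = -5/2, 3/2:
  2·M_0 + 8·M_1 + 2·M_2 = 6(Δ_1 - Δ_0) = 24
Clamped end conditions give two more equations: 2h_0·M_0 + h_0·M_1 = 6(Δ_0 - S'(0)) = -9 and h_1·M_1 + 2h_1·M_2 = 6(S'(4) - Δ_1) = -3.
Hence M_0 = -19/4, M_1 = 5, M_2 = -13/4.
On [2, 4], S(x) = 2 - 3/4·(x - 2) + 5/2·(x - 2)² - 11/16·(x - 2)³.
With (x - 2) = 1/2: S(5/2) = 277/128.

2.1641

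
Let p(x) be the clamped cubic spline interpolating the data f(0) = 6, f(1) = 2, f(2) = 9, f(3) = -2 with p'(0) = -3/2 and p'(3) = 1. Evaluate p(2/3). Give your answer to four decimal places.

Write m_i for p''(x_i). With h_i = 1, 1, 1 and divided differences Δ_i = -4, 7, -11, the continuity of p' gives the tridiagonal system
  1·m_0 + 4·m_1 + 1·m_2 = 6(Δ_1 - Δ_0) = 66
  1·m_1 + 4·m_2 + 1·m_3 = 6(Δ_2 - Δ_1) = -108
Clamped end conditions give two more equations: 2h_0·m_0 + h_0·m_1 = 6(Δ_0 - p'(0)) = -15 and h_2·m_2 + 2h_2·m_3 = 6(p'(3) - Δ_2) = 72.
Forward elimination and back-substitution give m_0 = -76/3, m_1 = 107/3, m_2 = -154/3, m_3 = 185/3.
On [0, 1], p(x) = 6 - 3/2·x - 38/3·x² + 61/6·x³.
With x = 2/3: p(2/3) = 193/81.

2.3827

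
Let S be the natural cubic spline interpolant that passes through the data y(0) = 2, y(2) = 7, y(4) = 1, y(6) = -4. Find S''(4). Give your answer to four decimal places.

Write M_i for S''(x_i). With h_i = 2, 2, 2 and divided differences Δ_i = 5/2, -3, -5/2, the continuity of S' gives the tridiagonal system
  2·M_0 + 8·M_1 + 2·M_2 = 6(Δ_1 - Δ_0) = -33
  2·M_1 + 8·M_2 + 2·M_3 = 6(Δ_2 - Δ_1) = 3
Natural end conditions: M_0 = M_3 = 0.
Solving the tridiagonal system: M_0 = 0, M_1 = -9/2, M_2 = 3/2, M_3 = 0.

1.5000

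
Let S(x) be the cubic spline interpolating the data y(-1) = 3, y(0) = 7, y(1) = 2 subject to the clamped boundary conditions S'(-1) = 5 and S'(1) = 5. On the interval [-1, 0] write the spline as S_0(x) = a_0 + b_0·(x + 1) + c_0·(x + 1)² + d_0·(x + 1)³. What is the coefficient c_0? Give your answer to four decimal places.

5.2500

Put m_i = S'' at the i-th knot. Here h = (1, 1) and Δ = (4, -5), so the interior equations h_(i-1)·m_(i-1) + 2(h_(i-1)+h_i)·m_i + h_i·m_(i+1) = 6(Δ_i − Δ_(i-1)) read
  1·m_0 + 4·m_1 + 1·m_2 = 6(Δ_1 - Δ_0) = -54
Clamped end conditions give two more equations: 2h_0·m_0 + h_0·m_1 = 6(Δ_0 - S'(-1)) = -6 and h_1·m_1 + 2h_1·m_2 = 6(S'(1) - Δ_1) = 60.
Solving: m_0 = 21/2, m_1 = -27, m_2 = 87/2.
On [-1, 0], with S_0(x) = a_0 + b_0·(x + 1) + c_0·(x + 1)² + d_0·(x + 1)³: c_0 = m_0/2 = 21/4, d_0 = (m_1 - m_0)/(6h_0) = -25/4, b_0 = Δ_0 - h_0(2m_0 + m_1)/6 = 5.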